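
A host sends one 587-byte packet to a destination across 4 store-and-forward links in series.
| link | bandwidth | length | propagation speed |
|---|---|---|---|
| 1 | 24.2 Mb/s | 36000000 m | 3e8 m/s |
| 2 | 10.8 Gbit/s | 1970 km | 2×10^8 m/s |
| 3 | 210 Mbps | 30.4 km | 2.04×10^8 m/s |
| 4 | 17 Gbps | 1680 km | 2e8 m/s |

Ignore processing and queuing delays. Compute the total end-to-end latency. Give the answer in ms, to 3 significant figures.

139 ms

L = 587 × 8 = 4696 bits.
Transmission delays (L/R per hop): 0.19405, 0.000434815, 0.0223619, 0.000276235 ms; sum = 0.217123 ms.
Propagation delays (d/s per hop): 120, 9.85, 0.14902, 8.4 ms; sum = 138.399 ms.
End-to-end = 139 ms.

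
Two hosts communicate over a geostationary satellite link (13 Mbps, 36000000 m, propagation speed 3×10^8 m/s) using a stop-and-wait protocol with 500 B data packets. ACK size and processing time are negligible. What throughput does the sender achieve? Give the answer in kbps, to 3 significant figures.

16.6 kbps

t_tx = L/R = 4000/13000000 = 0.000307692 s.
t_prop = 36000000/300000000 = 0.12 s; RTT = 0.24 s.
Cycle = t_tx + RTT = 0.240308 s.
Throughput = L / cycle = 4000 / 0.240308 = 16.6 kbps.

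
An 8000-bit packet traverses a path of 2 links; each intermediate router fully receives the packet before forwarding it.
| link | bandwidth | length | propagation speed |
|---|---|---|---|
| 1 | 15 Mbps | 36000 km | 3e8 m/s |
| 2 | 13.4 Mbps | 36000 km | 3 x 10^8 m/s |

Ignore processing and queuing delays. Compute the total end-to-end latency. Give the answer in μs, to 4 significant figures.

Transmission delays (L/R per hop): 533.333, 597.015 μs; sum = 1130.35 μs.
Propagation delays (d/s per hop): 120000, 120000 μs; sum = 240000 μs.
End-to-end = 241100 μs.

241100 μs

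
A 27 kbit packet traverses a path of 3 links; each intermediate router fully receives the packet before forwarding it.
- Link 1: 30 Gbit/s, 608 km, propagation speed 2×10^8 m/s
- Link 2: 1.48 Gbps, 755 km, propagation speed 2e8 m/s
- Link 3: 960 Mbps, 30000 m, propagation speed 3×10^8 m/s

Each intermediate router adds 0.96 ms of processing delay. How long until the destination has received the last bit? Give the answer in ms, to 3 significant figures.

L = 27000 bits.
Transmission delays (L/R per hop): 0.0009, 0.0182432, 0.028125 ms; sum = 0.0472682 ms.
Propagation delays (d/s per hop): 3.04, 3.775, 0.1 ms; sum = 6.915 ms.
Processing at 2 router(s): 2 × 0.96 ms = 1.92 ms.
End-to-end = 8.88 ms.

8.88 ms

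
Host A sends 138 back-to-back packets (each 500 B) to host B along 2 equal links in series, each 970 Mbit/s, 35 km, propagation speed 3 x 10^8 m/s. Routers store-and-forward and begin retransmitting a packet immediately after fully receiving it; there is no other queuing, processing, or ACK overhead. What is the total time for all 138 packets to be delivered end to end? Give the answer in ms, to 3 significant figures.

Per-hop transmission t_tx = L/R = 4000/970000000 = 0.00412371 ms.
Per-hop propagation t_prop = 35000/300000000 = 0.116667 ms.
Pipeline fill: first packet needs 2·t_tx to clear all hops; remaining 137 packets each add one t_tx.
Total = (2+138-1)·t_tx + 2·t_prop = 139·0.00412371 + 2·0.116667 = 0.807 ms.

0.807 ms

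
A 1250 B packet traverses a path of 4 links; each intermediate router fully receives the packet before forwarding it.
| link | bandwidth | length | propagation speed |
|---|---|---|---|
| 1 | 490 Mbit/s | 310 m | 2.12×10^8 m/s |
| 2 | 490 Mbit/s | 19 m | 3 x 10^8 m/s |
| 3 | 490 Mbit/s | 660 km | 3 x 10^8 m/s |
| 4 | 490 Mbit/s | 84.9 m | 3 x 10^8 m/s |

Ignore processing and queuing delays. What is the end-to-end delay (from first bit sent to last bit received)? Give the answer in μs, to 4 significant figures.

2283 μs

L = 1250 × 8 = 10000 bits.
Transmission delay per hop = L/R = 10000/490000000 = 20.4082 μs; 4 hops → 81.6327 μs.
Propagation delays (d/s per hop): 1.46226, 0.0633333, 2200, 0.283 μs; sum = 2201.81 μs.
End-to-end = 2283 μs.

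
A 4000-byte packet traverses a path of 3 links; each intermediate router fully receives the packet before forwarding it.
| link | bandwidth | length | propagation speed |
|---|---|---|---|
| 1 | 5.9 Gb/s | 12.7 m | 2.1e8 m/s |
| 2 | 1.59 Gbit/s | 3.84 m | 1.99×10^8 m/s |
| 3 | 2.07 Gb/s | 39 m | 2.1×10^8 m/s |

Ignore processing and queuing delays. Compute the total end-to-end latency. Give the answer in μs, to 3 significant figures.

L = 4000 × 8 = 32000 bits.
Transmission delays (L/R per hop): 5.42373, 20.1258, 15.4589 μs; sum = 41.0085 μs.
Propagation delays (d/s per hop): 0.0604762, 0.0192965, 0.185714 μs; sum = 0.265487 μs.
End-to-end = 41.3 μs.

41.3 μs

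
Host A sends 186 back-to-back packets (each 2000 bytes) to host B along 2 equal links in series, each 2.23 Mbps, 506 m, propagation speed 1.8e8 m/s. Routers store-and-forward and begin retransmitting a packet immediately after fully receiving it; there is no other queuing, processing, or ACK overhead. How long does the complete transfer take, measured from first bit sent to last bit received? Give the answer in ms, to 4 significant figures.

Per-hop transmission t_tx = L/R = 16000/2230000 = 7.17489 ms.
Per-hop propagation t_prop = 506/180000000 = 0.00281111 ms.
Pipeline fill: first packet needs 2·t_tx to clear all hops; remaining 185 packets each add one t_tx.
Total = (2+186-1)·t_tx + 2·t_prop = 187·7.17489 + 2·0.00281111 = 1342 ms.

1342 ms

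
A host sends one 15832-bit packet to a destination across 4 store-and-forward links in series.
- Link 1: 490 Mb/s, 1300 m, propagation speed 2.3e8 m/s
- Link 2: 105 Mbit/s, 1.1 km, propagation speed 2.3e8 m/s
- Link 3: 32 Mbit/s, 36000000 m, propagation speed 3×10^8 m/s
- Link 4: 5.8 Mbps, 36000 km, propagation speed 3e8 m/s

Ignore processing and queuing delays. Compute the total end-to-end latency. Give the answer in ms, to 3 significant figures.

Transmission delays (L/R per hop): 0.0323102, 0.150781, 0.49475, 2.72966 ms; sum = 3.4075 ms.
Propagation delays (d/s per hop): 0.00565217, 0.00478261, 120, 120 ms; sum = 240.01 ms.
End-to-end = 243 ms.

243 ms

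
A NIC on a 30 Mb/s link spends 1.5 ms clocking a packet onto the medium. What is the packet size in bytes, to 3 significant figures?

5630 bytes

L = R × t_tx = 30000000 b/s × 0.0015 s = 45000 bits.
In bytes: 45000 / 8 = 5630 bytes.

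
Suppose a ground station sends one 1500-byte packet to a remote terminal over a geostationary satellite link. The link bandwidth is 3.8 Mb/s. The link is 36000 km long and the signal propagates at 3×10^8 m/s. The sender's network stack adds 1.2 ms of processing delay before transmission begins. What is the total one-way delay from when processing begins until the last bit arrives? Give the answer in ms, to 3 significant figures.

L = 1500 × 8 = 12000 bits.
Transmission delay = L/R = 12000 / 3800000 = 3.15789 ms.
Propagation delay = d/s = 36000000 m / 300000000 m/s = 120 ms.
Plus processing delay 1.2 ms = 1.2 ms.
Total = 124 ms.

124 ms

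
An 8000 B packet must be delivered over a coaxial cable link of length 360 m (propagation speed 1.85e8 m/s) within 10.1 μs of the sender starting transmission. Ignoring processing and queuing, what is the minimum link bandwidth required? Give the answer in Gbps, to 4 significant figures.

7.849 Gbps

L = 64000 bits.
Propagation delay = 360 / 185000000 = 1.94595 μs.
Transmission budget = 10.1 − 1.94595 = 8.15405 μs.
R ≥ L / t_tx = 64000 bits / 8.15405e-06 s = 7.849 Gbps.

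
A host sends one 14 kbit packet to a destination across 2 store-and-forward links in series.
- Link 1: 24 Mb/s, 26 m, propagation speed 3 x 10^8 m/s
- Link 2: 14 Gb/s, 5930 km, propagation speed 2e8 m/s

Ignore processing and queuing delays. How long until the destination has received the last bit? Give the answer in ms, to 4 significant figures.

L = 14000 bits.
Transmission delays (L/R per hop): 0.583333, 0.001 ms; sum = 0.584333 ms.
Propagation delays (d/s per hop): 8.66667e-05, 29.65 ms; sum = 29.6501 ms.
End-to-end = 30.23 ms.

30.23 ms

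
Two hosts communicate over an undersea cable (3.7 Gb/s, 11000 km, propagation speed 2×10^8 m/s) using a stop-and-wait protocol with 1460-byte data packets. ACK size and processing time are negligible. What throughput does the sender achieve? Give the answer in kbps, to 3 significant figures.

t_tx = L/R = 11680/3700000000 = 3.15676e-06 s.
t_prop = 11000000/200000000 = 0.055 s; RTT = 0.11 s.
Cycle = t_tx + RTT = 0.110003 s.
Throughput = L / cycle = 11680 / 0.110003 = 106 kbps.

106 kbps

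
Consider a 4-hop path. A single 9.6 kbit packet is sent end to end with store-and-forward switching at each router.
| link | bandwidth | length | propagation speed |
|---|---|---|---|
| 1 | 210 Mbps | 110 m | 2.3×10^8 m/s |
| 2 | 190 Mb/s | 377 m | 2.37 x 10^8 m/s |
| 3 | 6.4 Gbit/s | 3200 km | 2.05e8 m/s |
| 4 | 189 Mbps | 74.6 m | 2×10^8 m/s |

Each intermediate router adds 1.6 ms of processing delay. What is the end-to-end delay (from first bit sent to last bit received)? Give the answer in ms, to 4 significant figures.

20.56 ms

L = 9600 bits.
Transmission delays (L/R per hop): 0.0457143, 0.0505263, 0.0015, 0.0507937 ms; sum = 0.148534 ms.
Propagation delays (d/s per hop): 0.000478261, 0.00159072, 15.6098, 0.000373 ms; sum = 15.6122 ms.
Processing at 3 router(s): 3 × 1.6 ms = 4.8 ms.
End-to-end = 20.56 ms.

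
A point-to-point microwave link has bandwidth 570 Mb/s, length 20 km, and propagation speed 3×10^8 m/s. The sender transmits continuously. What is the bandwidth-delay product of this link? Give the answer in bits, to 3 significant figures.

Propagation delay = 20000 / 300000000 = 6.66667e-05 s.
BDP = R × t_prop = 570000000 × 6.66667e-05 = 38000 bits.

38000 bits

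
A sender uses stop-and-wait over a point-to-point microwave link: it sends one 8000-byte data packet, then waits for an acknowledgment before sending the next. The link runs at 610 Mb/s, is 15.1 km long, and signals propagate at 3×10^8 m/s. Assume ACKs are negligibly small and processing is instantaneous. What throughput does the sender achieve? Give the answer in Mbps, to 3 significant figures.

311 Mbps

t_tx = L/R = 64000/610000000 = 0.000104918 s.
t_prop = 15100/300000000 = 5.03333e-05 s; RTT = 0.000100667 s.
Cycle = t_tx + RTT = 0.000205585 s.
Throughput = L / cycle = 64000 / 0.000205585 = 311 Mbps.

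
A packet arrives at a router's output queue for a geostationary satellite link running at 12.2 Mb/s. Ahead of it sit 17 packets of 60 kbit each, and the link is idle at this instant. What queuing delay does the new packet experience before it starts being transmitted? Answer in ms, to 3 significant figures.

83.6 ms

Each queued packet: L/R = 60000/12200000 = 4.91803 ms.
17 queued → 83.6066 ms.
Queuing delay = 83.6 ms.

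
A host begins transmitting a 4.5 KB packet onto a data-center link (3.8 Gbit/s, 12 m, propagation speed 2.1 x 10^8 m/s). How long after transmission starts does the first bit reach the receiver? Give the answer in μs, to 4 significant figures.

0.05714 μs

First bit experiences only propagation delay: d/s = 12/210000000 = 0.05714 μs.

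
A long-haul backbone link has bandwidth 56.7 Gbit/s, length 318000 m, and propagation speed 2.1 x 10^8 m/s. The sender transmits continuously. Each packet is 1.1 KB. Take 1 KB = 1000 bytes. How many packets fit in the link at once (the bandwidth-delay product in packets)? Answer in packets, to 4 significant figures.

Propagation delay = 318000 / 210000000 = 0.00151429 s.
BDP = R × t_prop = 56700000000 × 0.00151429 = 85860000 bits.
In packets of 8800 bits: 9757 packets.

9757 packets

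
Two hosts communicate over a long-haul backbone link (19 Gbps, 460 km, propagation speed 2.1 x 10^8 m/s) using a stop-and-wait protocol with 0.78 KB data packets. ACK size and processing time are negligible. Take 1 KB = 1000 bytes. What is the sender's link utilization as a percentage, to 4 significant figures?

t_tx = L/R = 6240/19000000000 = 3.28421e-07 s.
t_prop = 460000/210000000 = 0.00219048 s; RTT = 0.00438095 s.
Cycle = t_tx + RTT = 0.00438128 s.
Utilization = t_tx / cycle = 3.28421e-07/0.00438128 = 0.007496 %.

0.007496 %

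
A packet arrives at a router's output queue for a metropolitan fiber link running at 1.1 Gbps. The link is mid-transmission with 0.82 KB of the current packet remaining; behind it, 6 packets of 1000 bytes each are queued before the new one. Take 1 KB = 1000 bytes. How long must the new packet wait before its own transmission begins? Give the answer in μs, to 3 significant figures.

Each queued packet: L/R = 8000/1100000000 = 7.27273 μs.
6 queued → 43.6364 μs.
Plus remaining 6560 bits of current packet: 5.96364 μs.
Queuing delay = 49.6 μs.

49.6 μs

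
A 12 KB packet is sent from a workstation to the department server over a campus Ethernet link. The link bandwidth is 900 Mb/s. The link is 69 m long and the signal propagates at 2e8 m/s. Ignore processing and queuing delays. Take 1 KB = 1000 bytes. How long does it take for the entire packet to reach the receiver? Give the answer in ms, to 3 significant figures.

L = 96000 bits.
Transmission delay = L/R = 96000 / 900000000 = 0.106667 ms.
Propagation delay = d/s = 69 m / 200000000 m/s = 0.000345 ms.
Total = 0.107 ms.

0.107 ms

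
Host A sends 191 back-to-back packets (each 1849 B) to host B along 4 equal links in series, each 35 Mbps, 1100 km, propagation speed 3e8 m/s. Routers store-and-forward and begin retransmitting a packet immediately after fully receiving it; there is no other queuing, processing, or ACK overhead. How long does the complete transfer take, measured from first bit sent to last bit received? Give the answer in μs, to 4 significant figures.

Per-hop transmission t_tx = L/R = 14792/35000000 = 422.629 μs.
Per-hop propagation t_prop = 1100000/300000000 = 3666.67 μs.
Pipeline fill: first packet needs 4·t_tx to clear all hops; remaining 190 packets each add one t_tx.
Total = (4+191-1)·t_tx + 4·t_prop = 194·422.629 + 4·3666.67 = 96660 μs.

96660 μs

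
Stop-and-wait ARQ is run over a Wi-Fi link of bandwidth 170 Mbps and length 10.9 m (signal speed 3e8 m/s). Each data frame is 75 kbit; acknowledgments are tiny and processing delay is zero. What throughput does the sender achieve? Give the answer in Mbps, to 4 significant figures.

170.0 Mbps

t_tx = L/R = 75000/170000000 = 0.000441176 s.
t_prop = 10.9/300000000 = 3.63333e-08 s; RTT = 7.26667e-08 s.
Cycle = t_tx + RTT = 0.000441249 s.
Throughput = L / cycle = 75000 / 0.000441249 = 170.0 Mbps.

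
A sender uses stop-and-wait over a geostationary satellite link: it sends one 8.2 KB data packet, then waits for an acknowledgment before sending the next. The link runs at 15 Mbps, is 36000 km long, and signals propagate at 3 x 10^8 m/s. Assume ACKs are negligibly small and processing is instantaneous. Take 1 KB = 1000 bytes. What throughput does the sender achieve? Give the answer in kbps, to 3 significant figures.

268 kbps

t_tx = L/R = 65600/15000000 = 0.00437333 s.
t_prop = 36000000/300000000 = 0.12 s; RTT = 0.24 s.
Cycle = t_tx + RTT = 0.244373 s.
Throughput = L / cycle = 65600 / 0.244373 = 268 kbps.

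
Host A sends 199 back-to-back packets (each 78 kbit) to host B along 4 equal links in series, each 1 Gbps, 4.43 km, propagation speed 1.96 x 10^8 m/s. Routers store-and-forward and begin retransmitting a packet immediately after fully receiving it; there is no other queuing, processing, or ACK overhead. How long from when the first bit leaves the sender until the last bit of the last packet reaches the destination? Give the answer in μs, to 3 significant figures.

15800 μs

Per-hop transmission t_tx = L/R = 78000/1000000000 = 78 μs.
Per-hop propagation t_prop = 4430/196000000 = 22.602 μs.
Pipeline fill: first packet needs 4·t_tx to clear all hops; remaining 198 packets each add one t_tx.
Total = (4+199-1)·t_tx + 4·t_prop = 202·78 + 4·22.602 = 15800 μs.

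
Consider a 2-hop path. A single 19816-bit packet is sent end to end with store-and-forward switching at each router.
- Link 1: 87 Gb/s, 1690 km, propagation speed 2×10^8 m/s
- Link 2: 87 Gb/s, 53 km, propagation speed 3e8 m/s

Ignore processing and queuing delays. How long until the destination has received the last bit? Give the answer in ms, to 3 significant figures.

8.63 ms

Transmission delay per hop = L/R = 19816/87000000000 = 0.00022777 ms; 2 hops → 0.00045554 ms.
Propagation delays (d/s per hop): 8.45, 0.176667 ms; sum = 8.62667 ms.
End-to-end = 8.63 ms.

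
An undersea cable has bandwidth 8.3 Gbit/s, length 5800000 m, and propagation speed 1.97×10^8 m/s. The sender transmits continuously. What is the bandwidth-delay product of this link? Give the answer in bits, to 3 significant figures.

Propagation delay = 5800000 / 197000000 = 0.0294416 s.
BDP = R × t_prop = 8.3e+09 × 0.0294416 = 244365000 bits.

244000000 bits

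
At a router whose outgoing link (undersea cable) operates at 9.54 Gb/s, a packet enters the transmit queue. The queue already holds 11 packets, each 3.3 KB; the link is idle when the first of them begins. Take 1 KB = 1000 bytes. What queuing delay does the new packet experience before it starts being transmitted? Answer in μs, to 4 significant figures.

Each queued packet: L/R = 26400/9540000000 = 2.7673 μs.
11 queued → 30.4403 μs.
Queuing delay = 30.44 μs.

30.44 μs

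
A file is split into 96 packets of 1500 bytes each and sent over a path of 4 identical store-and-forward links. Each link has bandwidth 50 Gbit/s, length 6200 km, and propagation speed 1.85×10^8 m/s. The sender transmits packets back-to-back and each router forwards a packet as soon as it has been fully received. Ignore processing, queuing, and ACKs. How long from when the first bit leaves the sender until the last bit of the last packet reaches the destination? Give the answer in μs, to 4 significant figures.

Per-hop transmission t_tx = L/R = 12000/50000000000 = 0.24 μs.
Per-hop propagation t_prop = 6200000/185000000 = 33513.5 μs.
Pipeline fill: first packet needs 4·t_tx to clear all hops; remaining 95 packets each add one t_tx.
Total = (4+96-1)·t_tx + 4·t_prop = 99·0.24 + 4·33513.5 = 134100 μs.

134100 μs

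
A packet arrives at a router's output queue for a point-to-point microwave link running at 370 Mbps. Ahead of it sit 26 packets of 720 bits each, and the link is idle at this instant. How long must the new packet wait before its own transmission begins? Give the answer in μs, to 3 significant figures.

50.6 μs

Each queued packet: L/R = 720/370000000 = 1.94595 μs.
26 queued → 50.5946 μs.
Queuing delay = 50.6 μs.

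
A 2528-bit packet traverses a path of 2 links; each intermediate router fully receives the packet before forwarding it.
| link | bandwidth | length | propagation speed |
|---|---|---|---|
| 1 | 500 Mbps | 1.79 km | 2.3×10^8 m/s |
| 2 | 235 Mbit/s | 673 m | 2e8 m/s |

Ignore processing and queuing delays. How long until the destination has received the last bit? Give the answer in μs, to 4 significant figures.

26.96 μs

Transmission delays (L/R per hop): 5.056, 10.7574 μs; sum = 15.8134 μs.
Propagation delays (d/s per hop): 7.78261, 3.365 μs; sum = 11.1476 μs.
End-to-end = 26.96 μs.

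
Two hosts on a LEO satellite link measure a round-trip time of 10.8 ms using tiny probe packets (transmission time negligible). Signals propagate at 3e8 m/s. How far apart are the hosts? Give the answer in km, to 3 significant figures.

1620 km

One-way propagation = RTT/2 = 5.4 ms.
d = s × t = 300000000 × 0.0054 = 1620 km.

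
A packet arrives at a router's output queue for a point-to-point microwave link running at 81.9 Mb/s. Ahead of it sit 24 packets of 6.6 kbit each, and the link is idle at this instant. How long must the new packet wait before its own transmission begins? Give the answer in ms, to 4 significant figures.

Each queued packet: L/R = 6600/81900000 = 0.0805861 ms.
24 queued → 1.93407 ms.
Queuing delay = 1.934 ms.

1.934 ms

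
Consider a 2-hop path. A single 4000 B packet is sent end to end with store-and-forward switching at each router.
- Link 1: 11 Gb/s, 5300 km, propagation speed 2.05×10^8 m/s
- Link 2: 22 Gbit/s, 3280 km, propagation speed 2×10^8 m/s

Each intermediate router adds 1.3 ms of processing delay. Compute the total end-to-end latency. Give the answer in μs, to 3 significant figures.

L = 4000 × 8 = 32000 bits.
Transmission delays (L/R per hop): 2.90909, 1.45455 μs; sum = 4.36364 μs.
Propagation delays (d/s per hop): 25853.7, 16400 μs; sum = 42253.7 μs.
Processing at 1 router(s): 1 × 1.3 ms = 1300 μs.
End-to-end = 43600 μs.

43600 μs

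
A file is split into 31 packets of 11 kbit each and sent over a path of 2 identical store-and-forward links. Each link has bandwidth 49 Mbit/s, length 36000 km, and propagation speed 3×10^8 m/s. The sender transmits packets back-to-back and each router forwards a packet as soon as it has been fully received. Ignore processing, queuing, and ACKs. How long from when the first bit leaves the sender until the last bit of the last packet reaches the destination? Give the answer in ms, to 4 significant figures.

247.2 ms

Per-hop transmission t_tx = L/R = 11000/49000000 = 0.22449 ms.
Per-hop propagation t_prop = 36000000/300000000 = 120 ms.
Pipeline fill: first packet needs 2·t_tx to clear all hops; remaining 30 packets each add one t_tx.
Total = (2+31-1)·t_tx + 2·t_prop = 32·0.22449 + 2·120 = 247.2 ms.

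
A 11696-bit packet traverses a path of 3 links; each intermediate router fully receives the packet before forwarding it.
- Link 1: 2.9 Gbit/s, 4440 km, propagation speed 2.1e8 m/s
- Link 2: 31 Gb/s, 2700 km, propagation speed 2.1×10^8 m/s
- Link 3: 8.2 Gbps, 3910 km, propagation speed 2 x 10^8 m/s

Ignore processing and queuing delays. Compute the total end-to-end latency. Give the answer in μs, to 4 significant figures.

Transmission delays (L/R per hop): 4.0331, 0.37729, 1.42634 μs; sum = 5.83674 μs.
Propagation delays (d/s per hop): 21142.9, 12857.1, 19550 μs; sum = 53550 μs.
End-to-end = 53560 μs.

53560 μs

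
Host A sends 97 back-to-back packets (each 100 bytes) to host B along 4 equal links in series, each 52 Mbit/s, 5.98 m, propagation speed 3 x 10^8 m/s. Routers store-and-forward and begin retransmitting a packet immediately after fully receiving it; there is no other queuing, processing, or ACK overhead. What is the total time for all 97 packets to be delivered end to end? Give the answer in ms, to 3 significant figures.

Per-hop transmission t_tx = L/R = 800/52000000 = 0.0153846 ms.
Per-hop propagation t_prop = 5.98/300000000 = 1.99333e-05 ms.
Pipeline fill: first packet needs 4·t_tx to clear all hops; remaining 96 packets each add one t_tx.
Total = (4+97-1)·t_tx + 4·t_prop = 100·0.0153846 + 4·1.99333e-05 = 1.54 ms.

1.54 ms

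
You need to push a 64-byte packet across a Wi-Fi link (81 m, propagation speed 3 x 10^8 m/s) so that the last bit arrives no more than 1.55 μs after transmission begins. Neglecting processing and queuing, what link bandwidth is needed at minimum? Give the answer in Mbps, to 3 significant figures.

L = 512 bits.
Propagation delay = 81 / 300000000 = 0.27 μs.
Transmission budget = 1.55 − 0.27 = 1.28 μs.
R ≥ L / t_tx = 512 bits / 1.28e-06 s = 400 Mbps.

400 Mbps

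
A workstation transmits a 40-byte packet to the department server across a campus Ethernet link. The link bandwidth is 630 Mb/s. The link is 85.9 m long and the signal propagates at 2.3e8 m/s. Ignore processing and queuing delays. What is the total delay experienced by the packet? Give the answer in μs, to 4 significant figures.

L = 40 × 8 = 320 bits.
Transmission delay = L/R = 320 / 630000000 = 0.507937 μs.
Propagation delay = d/s = 85.9 m / 2.3e+08 m/s = 0.373478 μs.
Total = 0.8814 μs.

0.8814 μs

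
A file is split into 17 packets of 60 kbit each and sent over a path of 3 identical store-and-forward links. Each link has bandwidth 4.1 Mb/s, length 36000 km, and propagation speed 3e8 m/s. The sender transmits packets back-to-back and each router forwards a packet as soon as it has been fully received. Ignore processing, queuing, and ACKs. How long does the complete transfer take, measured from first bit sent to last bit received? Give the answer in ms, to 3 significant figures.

638 ms

Per-hop transmission t_tx = L/R = 60000/4.1e+06 = 14.6341 ms.
Per-hop propagation t_prop = 36000000/300000000 = 120 ms.
Pipeline fill: first packet needs 3·t_tx to clear all hops; remaining 16 packets each add one t_tx.
Total = (3+17-1)·t_tx + 3·t_prop = 19·14.6341 + 3·120 = 638 ms.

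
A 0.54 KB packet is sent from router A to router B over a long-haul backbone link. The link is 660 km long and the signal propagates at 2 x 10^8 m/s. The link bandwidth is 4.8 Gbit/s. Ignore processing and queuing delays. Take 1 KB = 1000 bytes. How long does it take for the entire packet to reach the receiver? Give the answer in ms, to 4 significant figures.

L = 4320 bits.
Transmission delay = L/R = 4320 / 4800000000 = 0.0009 ms.
Propagation delay = d/s = 660000 m / 200000000 m/s = 3.3 ms.
Total = 3.301 ms.

3.301 ms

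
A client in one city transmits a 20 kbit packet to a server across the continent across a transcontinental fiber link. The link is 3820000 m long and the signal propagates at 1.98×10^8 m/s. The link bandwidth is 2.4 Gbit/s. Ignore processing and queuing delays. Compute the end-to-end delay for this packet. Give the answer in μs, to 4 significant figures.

19300 μs

L = 20000 bits.
Transmission delay = L/R = 20000 / 2400000000 = 8.33333 μs.
Propagation delay = d/s = 3820000 m / 198000000 m/s = 19292.9 μs.
Total = 19300 μs.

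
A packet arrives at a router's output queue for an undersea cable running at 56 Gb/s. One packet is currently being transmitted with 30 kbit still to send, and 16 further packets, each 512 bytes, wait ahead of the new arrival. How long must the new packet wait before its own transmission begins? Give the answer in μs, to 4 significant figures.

1.706 μs

Each queued packet: L/R = 4096/56000000000 = 0.0731429 μs.
16 queued → 1.17029 μs.
Plus remaining 30000 bits of current packet: 0.535714 μs.
Queuing delay = 1.706 μs.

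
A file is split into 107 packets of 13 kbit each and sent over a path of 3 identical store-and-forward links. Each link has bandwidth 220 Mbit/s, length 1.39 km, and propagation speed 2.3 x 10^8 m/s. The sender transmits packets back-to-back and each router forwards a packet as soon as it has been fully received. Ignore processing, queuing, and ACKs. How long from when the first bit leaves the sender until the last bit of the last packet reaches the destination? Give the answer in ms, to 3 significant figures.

Per-hop transmission t_tx = L/R = 13000/220000000 = 0.0590909 ms.
Per-hop propagation t_prop = 1390/2.3e+08 = 0.00604348 ms.
Pipeline fill: first packet needs 3·t_tx to clear all hops; remaining 106 packets each add one t_tx.
Total = (3+107-1)·t_tx + 3·t_prop = 109·0.0590909 + 3·0.00604348 = 6.46 ms.

6.46 ms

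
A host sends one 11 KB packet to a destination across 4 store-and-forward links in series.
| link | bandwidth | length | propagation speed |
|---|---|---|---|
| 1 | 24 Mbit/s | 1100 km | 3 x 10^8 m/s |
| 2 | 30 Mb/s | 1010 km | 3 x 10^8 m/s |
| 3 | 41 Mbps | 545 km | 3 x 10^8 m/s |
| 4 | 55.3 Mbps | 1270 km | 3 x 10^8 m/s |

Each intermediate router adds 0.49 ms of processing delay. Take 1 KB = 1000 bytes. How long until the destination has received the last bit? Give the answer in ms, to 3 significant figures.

L = 88000 bits.
Transmission delays (L/R per hop): 3.66667, 2.93333, 2.14634, 1.59132 ms; sum = 10.3377 ms.
Propagation delays (d/s per hop): 3.66667, 3.36667, 1.81667, 4.23333 ms; sum = 13.0833 ms.
Processing at 3 router(s): 3 × 0.49 ms = 1.47 ms.
End-to-end = 24.9 ms.

24.9 ms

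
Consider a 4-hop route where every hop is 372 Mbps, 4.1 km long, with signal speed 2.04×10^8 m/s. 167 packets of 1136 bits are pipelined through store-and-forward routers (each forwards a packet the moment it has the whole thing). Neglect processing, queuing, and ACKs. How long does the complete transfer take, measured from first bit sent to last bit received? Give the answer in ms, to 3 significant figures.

Per-hop transmission t_tx = L/R = 1136/372000000 = 0.00305376 ms.
Per-hop propagation t_prop = 4100/204000000 = 0.020098 ms.
Pipeline fill: first packet needs 4·t_tx to clear all hops; remaining 166 packets each add one t_tx.
Total = (4+167-1)·t_tx + 4·t_prop = 170·0.00305376 + 4·0.020098 = 0.600 ms.

0.600 ms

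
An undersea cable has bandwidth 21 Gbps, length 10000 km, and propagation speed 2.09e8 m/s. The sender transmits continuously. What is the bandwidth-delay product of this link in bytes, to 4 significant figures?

125600000 bytes

Propagation delay = 10000000 / 209000000 = 0.0478469 s.
BDP = R × t_prop = 21000000000 × 0.0478469 = 1004780000 bits.
In bytes: 1004780000/8 = 125600000 bytes.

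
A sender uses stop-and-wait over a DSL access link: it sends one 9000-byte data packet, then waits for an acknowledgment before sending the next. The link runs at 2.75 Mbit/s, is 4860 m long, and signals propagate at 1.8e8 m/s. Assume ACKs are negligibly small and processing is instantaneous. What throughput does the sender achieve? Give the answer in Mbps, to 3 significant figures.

2.74 Mbps

t_tx = L/R = 72000/2750000 = 0.0261818 s.
t_prop = 4860/180000000 = 2.7e-05 s; RTT = 5.4e-05 s.
Cycle = t_tx + RTT = 0.0262358 s.
Throughput = L / cycle = 72000 / 0.0262358 = 2.74 Mbps.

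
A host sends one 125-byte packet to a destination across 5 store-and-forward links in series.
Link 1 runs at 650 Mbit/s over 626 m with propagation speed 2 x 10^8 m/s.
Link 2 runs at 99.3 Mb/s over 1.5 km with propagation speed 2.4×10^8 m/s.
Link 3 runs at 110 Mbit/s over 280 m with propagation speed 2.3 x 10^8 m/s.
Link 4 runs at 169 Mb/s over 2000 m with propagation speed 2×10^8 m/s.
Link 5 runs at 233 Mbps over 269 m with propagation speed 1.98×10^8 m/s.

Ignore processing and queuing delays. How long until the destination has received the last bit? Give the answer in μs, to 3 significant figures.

52.9 μs

L = 125 × 8 = 1000 bits.
Transmission delays (L/R per hop): 1.53846, 10.0705, 9.09091, 5.91716, 4.29185 μs; sum = 30.9089 μs.
Propagation delays (d/s per hop): 3.13, 6.25, 1.21739, 10, 1.35859 μs; sum = 21.956 μs.
End-to-end = 52.9 μs.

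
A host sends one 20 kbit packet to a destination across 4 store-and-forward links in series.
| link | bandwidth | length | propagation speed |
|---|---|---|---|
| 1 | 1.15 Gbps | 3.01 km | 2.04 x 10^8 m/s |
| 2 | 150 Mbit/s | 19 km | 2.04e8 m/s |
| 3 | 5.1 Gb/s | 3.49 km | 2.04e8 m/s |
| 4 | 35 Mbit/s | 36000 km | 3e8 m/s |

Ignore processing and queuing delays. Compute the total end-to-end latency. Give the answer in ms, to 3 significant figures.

121 ms

L = 20000 bits.
Transmission delays (L/R per hop): 0.0173913, 0.133333, 0.00392157, 0.571429 ms; sum = 0.726075 ms.
Propagation delays (d/s per hop): 0.0147549, 0.0931373, 0.0171078, 120 ms; sum = 120.125 ms.
End-to-end = 121 ms.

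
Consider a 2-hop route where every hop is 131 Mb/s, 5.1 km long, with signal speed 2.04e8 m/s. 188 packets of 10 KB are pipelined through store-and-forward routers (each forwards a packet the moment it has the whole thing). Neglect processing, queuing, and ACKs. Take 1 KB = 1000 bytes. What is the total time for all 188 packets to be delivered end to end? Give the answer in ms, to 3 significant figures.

Per-hop transmission t_tx = L/R = 80000/131000000 = 0.610687 ms.
Per-hop propagation t_prop = 5100/204000000 = 0.025 ms.
Pipeline fill: first packet needs 2·t_tx to clear all hops; remaining 187 packets each add one t_tx.
Total = (2+188-1)·t_tx + 2·t_prop = 189·0.610687 + 2·0.025 = 115 ms.

115 ms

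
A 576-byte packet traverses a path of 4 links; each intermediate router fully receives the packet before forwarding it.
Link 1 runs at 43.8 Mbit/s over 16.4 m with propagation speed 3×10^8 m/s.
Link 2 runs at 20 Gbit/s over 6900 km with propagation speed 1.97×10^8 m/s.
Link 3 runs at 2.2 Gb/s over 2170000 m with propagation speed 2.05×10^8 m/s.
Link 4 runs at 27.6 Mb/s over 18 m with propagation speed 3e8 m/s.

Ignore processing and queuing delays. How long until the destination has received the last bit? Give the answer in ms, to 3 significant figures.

45.9 ms

L = 576 × 8 = 4608 bits.
Transmission delays (L/R per hop): 0.105205, 0.0002304, 0.00209455, 0.166957 ms; sum = 0.274487 ms.
Propagation delays (d/s per hop): 5.46667e-05, 35.0254, 10.5854, 6e-05 ms; sum = 45.6109 ms.
End-to-end = 45.9 ms.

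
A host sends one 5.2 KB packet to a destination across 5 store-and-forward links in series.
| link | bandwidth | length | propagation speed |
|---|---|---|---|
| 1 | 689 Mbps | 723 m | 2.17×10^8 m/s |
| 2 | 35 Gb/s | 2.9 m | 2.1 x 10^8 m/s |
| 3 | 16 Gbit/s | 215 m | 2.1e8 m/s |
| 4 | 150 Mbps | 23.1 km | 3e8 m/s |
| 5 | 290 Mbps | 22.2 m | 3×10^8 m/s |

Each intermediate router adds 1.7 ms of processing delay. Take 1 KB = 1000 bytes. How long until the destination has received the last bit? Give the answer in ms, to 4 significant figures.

7.366 ms

L = 41600 bits.
Transmission delays (L/R per hop): 0.0603774, 0.00118857, 0.0026, 0.277333, 0.143448 ms; sum = 0.484948 ms.
Propagation delays (d/s per hop): 0.0033318, 1.38095e-05, 0.00102381, 0.077, 7.4e-05 ms; sum = 0.0814434 ms.
Processing at 4 router(s): 4 × 1.7 ms = 6.8 ms.
End-to-end = 7.366 ms.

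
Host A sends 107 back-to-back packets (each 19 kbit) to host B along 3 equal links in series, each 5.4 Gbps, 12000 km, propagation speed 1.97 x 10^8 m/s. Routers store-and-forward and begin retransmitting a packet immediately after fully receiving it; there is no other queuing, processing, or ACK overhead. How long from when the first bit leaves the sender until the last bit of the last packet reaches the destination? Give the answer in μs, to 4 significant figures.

183100 μs

Per-hop transmission t_tx = L/R = 19000/5400000000 = 3.51852 μs.
Per-hop propagation t_prop = 12000000/197000000 = 60913.7 μs.
Pipeline fill: first packet needs 3·t_tx to clear all hops; remaining 106 packets each add one t_tx.
Total = (3+107-1)·t_tx + 3·t_prop = 109·3.51852 + 3·60913.7 = 183100 μs.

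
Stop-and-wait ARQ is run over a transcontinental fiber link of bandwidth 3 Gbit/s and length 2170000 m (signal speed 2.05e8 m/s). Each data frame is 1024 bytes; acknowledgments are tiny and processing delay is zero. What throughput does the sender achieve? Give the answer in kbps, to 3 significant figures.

t_tx = L/R = 8192/3000000000 = 2.73067e-06 s.
t_prop = 2170000/2.05e+08 = 0.0105854 s; RTT = 0.0211707 s.
Cycle = t_tx + RTT = 0.0211735 s.
Throughput = L / cycle = 8192 / 0.0211735 = 387 kbps.

387 kbps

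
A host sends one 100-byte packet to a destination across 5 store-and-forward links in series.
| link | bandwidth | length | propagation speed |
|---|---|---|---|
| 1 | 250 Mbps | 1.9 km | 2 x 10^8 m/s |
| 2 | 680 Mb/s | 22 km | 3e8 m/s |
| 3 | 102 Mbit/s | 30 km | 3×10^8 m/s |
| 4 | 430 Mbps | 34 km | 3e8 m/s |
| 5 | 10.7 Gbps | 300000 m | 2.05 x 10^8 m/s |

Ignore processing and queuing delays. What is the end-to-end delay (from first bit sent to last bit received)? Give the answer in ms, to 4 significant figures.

1.774 ms

L = 100 × 8 = 800 bits.
Transmission delays (L/R per hop): 0.0032, 0.00117647, 0.00784314, 0.00186047, 7.47664e-05 ms; sum = 0.0141548 ms.
Propagation delays (d/s per hop): 0.0095, 0.0733333, 0.1, 0.113333, 1.46341 ms; sum = 1.75958 ms.
End-to-end = 1.774 ms.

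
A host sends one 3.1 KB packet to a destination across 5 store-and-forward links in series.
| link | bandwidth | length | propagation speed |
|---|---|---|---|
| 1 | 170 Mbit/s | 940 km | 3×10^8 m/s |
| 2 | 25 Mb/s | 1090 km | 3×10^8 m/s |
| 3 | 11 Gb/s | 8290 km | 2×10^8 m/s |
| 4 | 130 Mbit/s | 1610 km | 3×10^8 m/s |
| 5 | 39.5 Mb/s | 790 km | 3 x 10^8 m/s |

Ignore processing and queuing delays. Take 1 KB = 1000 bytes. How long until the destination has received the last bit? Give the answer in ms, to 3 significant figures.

L = 24800 bits.
Transmission delays (L/R per hop): 0.145882, 0.992, 0.00225455, 0.190769, 0.627848 ms; sum = 1.95875 ms.
Propagation delays (d/s per hop): 3.13333, 3.63333, 41.45, 5.36667, 2.63333 ms; sum = 56.2167 ms.
End-to-end = 58.2 ms.

58.2 ms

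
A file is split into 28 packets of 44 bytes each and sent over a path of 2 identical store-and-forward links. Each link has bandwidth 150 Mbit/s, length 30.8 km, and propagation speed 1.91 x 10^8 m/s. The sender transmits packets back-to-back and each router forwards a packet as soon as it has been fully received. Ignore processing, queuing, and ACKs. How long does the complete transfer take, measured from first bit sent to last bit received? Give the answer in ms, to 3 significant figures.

Per-hop transmission t_tx = L/R = 352/150000000 = 0.00234667 ms.
Per-hop propagation t_prop = 30800/191000000 = 0.161257 ms.
Pipeline fill: first packet needs 2·t_tx to clear all hops; remaining 27 packets each add one t_tx.
Total = (2+28-1)·t_tx + 2·t_prop = 29·0.00234667 + 2·0.161257 = 0.391 ms.

0.391 ms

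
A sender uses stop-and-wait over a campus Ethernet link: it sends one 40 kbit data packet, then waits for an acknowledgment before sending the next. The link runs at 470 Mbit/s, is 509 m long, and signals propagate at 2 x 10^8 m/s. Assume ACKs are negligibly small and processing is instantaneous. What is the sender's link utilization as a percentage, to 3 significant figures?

t_tx = L/R = 40000/470000000 = 8.51064e-05 s.
t_prop = 509/200000000 = 2.545e-06 s; RTT = 5.09e-06 s.
Cycle = t_tx + RTT = 9.01964e-05 s.
Utilization = t_tx / cycle = 8.51064e-05/9.01964e-05 = 94.4 %.

94.4 %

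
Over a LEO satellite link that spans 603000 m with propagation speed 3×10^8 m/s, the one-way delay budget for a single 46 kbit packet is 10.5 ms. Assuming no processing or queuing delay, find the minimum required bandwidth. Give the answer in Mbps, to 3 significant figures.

Propagation delay = 603000 / 300000000 = 2.01 ms.
Transmission budget = 10.5 − 2.01 = 8.49 ms.
R ≥ L / t_tx = 46000 bits / 0.00849 s = 5.42 Mbps.

5.42 Mbps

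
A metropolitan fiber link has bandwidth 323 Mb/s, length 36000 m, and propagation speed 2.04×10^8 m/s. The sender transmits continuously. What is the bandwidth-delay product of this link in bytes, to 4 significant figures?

Propagation delay = 36000 / 204000000 = 0.000176471 s.
BDP = R × t_prop = 323000000 × 0.000176471 = 57000 bits.
In bytes: 57000/8 = 7125 bytes.

7125 bytes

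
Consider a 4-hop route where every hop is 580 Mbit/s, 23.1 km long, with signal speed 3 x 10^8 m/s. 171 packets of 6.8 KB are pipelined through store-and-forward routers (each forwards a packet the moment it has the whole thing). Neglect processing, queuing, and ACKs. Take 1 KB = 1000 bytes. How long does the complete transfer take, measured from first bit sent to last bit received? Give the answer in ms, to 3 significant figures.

Per-hop transmission t_tx = L/R = 54400/580000000 = 0.0937931 ms.
Per-hop propagation t_prop = 23100/300000000 = 0.077 ms.
Pipeline fill: first packet needs 4·t_tx to clear all hops; remaining 170 packets each add one t_tx.
Total = (4+171-1)·t_tx + 4·t_prop = 174·0.0937931 + 4·0.077 = 16.6 ms.

16.6 ms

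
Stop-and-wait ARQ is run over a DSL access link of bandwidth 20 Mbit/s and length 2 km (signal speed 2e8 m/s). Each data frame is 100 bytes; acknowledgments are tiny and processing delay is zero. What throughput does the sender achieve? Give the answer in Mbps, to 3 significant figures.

t_tx = L/R = 800/20000000 = 4e-05 s.
t_prop = 2000/200000000 = 1e-05 s; RTT = 2e-05 s.
Cycle = t_tx + RTT = 6e-05 s.
Throughput = L / cycle = 800 / 6e-05 = 13.3 Mbps.

13.3 Mbps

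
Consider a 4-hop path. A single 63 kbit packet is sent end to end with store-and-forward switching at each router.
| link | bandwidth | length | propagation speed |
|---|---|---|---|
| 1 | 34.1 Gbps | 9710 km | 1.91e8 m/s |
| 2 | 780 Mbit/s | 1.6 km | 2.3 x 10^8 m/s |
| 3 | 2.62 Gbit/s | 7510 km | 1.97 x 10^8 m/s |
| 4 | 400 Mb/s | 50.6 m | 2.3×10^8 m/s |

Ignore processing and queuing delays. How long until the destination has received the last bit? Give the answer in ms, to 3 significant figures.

L = 63000 bits.
Transmission delays (L/R per hop): 0.00184751, 0.0807692, 0.0240458, 0.1575 ms; sum = 0.264163 ms.
Propagation delays (d/s per hop): 50.8377, 0.00695652, 38.1218, 0.00022 ms; sum = 88.9667 ms.
End-to-end = 89.2 ms.

89.2 ms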